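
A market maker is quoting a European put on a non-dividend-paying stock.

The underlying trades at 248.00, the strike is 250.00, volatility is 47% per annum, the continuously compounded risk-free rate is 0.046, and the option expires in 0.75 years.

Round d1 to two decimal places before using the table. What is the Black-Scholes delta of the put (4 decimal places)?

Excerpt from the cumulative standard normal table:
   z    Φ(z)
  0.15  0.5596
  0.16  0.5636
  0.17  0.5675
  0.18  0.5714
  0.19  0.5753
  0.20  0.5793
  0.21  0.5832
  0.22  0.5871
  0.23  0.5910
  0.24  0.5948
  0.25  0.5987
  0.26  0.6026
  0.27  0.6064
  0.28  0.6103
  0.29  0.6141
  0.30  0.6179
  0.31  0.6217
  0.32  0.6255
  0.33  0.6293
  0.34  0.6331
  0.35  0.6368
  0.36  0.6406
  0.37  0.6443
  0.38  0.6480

T = 0.75;  σ√T = 0.4070
ln(S/K) + (r + σ²/2)T = ln(248/250) + (0.046 + 0.47²/2)·0.75 = -0.0080 + 0.1173 = 0.1093
d₁ = 0.1093 / 0.4070 = 0.2685 which rounds to 0.27
N(d₁) = N(0.27) = 0.6064
Δ_put = N(d₁) − 1 = 0.6064 − 1 = -0.3936

-0.3936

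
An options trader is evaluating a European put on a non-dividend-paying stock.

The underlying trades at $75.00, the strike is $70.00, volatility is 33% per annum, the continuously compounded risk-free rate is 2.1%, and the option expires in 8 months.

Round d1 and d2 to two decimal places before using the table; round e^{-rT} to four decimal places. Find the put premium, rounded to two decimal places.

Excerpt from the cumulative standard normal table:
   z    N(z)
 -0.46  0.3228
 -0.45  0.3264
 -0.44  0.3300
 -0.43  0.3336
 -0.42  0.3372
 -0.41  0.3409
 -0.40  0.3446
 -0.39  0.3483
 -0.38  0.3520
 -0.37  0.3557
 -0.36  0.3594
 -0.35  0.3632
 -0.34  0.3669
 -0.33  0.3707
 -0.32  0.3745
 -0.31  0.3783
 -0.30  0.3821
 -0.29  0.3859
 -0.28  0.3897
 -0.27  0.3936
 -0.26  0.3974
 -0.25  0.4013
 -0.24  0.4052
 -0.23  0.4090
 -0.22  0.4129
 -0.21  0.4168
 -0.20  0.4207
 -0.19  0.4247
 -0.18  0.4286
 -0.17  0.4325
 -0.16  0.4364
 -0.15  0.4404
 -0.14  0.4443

T = 0.6667;  σ√T = 0.2694
d₁ = [ln(75/70) + (0.021 + 0.33²/2)·0.6667] / 0.2694 = [0.0690 + 0.0503] / 0.2694 = 0.4427 which rounds to 0.44
d₂ = d₁ − σ√T = 0.4427 − 0.2694 = 0.1733 which rounds to 0.17
e^(−rT) = e^(−0.021·0.6667) = 0.9861
N(−d₂) = N(-0.17) = 0.4325;  N(−d₁) = N(-0.44) = 0.3300
P = 70·0.9861·0.4325 − 75·0.3300 = 29.8542 − 24.7500 = 5.1042

$5.10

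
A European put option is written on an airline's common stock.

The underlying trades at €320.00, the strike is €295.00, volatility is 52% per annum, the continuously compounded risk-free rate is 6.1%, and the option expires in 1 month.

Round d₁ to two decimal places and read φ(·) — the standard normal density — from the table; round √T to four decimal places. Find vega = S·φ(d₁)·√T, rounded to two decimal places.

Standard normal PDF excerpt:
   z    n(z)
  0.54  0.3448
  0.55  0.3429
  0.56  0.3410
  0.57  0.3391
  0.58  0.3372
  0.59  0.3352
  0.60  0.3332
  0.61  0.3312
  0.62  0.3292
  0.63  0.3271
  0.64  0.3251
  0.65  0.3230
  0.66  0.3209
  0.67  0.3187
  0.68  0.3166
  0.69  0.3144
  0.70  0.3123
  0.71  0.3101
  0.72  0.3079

T = 0.08333;  σ√T = 0.1501
ln(S/K) + (r + σ²/2)T = ln(320/295) + (0.061 + 0.52²/2)·0.08333 = 0.0813 + 0.0163 = 0.0977
d₁ = 0.0977 / 0.1501 = 0.6508 ≈ 0.65
√T = √0.08333 = 0.2887
φ(d₁) = φ(0.65) = 0.3230
vega = S·φ(d₁)·√T = 320·0.3230·0.2887 = 29.8400

29.84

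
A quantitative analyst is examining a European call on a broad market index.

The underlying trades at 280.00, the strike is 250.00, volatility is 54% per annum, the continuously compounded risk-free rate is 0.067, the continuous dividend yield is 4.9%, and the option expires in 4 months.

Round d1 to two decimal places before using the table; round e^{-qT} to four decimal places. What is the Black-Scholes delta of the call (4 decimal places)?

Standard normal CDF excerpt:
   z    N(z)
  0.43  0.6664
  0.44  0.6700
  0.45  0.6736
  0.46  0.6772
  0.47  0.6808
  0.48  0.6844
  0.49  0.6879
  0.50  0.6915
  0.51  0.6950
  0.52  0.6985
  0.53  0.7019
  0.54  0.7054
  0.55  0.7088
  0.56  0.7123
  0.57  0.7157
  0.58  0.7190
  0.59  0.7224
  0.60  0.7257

0.6940

σ√T = 0.54 × 0.5774 = 0.3118
d₁ = [ln(280/250) + (0.067 − 0.049 + ½·0.54²)·0.3333] / (σ√T) = (0.1133 + 0.0546) / 0.3118 = 0.5386 → 0.54
N(d₁) = N(0.54) = 0.7054
Δ_call = exp(−qT)·N(d₁) = 0.9838·0.7054 = 0.6940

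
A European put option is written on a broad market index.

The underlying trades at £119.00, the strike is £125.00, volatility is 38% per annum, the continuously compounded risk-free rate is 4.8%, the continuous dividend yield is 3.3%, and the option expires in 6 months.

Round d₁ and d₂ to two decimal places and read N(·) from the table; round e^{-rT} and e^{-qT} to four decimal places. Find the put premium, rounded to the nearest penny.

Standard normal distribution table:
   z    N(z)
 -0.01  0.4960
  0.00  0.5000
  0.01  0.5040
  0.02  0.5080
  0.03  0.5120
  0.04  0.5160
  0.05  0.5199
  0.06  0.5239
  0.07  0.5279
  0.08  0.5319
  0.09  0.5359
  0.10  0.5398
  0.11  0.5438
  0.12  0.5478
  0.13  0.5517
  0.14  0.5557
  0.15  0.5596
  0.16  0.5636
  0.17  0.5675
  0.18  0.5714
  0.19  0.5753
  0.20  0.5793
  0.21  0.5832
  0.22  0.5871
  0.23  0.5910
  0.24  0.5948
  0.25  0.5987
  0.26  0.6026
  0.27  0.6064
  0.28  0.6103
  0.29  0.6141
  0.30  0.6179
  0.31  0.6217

£15.48

σ√T = 0.38 × 0.7071 = 0.2687
d₁ = [ln(119/125) + (0.048 − 0.033 + 0.38²/2)·0.5] / 0.2687 = [-0.0492 + 0.0436] / 0.2687 = -0.0208 which rounds to -0.02
d₂ = d₁ − σ√T = -0.0208 − 0.2687 = -0.2895 which rounds to -0.29
exp(−qT) = exp(−0.033·0.5) = 0.9836;  exp(−rT) = exp(−0.048·0.5) = 0.9763
N(−d₂) = N(0.29) = 0.6141;  N(−d₁) = N(0.02) = 0.5080
P = 125·0.9763·0.6141 − 119·0.9836·0.5080 = 74.9432 − 59.4606 = 15.4826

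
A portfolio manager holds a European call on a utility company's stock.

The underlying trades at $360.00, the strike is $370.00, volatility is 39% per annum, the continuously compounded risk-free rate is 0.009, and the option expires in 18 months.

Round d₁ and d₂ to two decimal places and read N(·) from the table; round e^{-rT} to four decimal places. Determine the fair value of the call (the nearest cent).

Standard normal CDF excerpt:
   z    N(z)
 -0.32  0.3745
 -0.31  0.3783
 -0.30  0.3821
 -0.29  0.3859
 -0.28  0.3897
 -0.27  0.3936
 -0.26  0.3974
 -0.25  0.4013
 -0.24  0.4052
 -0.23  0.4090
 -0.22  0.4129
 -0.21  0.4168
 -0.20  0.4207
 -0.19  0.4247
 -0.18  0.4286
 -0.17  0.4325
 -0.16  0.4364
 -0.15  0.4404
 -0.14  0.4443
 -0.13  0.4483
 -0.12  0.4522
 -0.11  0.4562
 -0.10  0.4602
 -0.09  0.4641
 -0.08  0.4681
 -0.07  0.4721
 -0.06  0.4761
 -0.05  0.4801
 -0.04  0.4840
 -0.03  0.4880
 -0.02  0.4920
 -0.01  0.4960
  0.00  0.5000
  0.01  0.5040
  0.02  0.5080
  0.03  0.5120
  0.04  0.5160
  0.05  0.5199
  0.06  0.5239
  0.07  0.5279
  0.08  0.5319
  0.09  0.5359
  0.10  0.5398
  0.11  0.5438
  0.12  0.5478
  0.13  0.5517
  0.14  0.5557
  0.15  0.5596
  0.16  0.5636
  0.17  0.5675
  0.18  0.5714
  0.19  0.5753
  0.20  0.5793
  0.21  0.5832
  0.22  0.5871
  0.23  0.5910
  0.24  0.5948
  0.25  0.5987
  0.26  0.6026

$66.27

σ√T = 0.39·√1.5 = 0.4777
d₁ = [ln(360/370) + (0.009 + 0.39²/2)·1.5] / 0.4777 = [-0.0274 + 0.1276] / 0.4777 = 0.2097 → 0.21
d₂ = d₁ − σ√T = 0.2097 − 0.4777 = -0.2679 → -0.27
exp(−rT) = exp(−0.009·1.5) = 0.9866
C = 360·N(0.21) − 370·0.9866·N(-0.27) = 360·0.5832 − 370·0.9866·0.3936 = 209.9520 − 143.6805 = 66.2715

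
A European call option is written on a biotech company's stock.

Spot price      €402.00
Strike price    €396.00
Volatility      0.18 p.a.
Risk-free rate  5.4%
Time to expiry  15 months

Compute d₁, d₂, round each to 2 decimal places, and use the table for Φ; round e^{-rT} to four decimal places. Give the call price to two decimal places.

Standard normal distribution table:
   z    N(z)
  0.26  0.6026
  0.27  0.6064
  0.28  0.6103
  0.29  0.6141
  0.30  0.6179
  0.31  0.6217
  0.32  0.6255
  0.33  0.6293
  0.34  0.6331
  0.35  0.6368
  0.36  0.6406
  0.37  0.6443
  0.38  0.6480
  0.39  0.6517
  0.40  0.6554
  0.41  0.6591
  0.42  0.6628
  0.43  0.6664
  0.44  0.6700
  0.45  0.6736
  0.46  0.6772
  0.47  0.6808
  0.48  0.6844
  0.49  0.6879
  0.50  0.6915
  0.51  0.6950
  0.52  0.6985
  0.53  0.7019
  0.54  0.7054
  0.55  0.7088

€49.27

σ√T = 0.18·√1.25 = 0.2012
d₁ = [ln(402/396) + (0.054 + ½·0.18²)·1.25] / (σ√T) = (0.0150 + 0.0877) / 0.2012 = 0.5108 ⇒ 0.51
d₂ = 0.5108 − 0.2012 = 0.3095 ⇒ 0.31
exp(−rT) = exp(−0.054·1.25) = 0.9347
N(d₁) = N(0.51) = 0.6950;  N(d₂) = N(0.31) = 0.6217
C = 402·0.6950 − 396·0.9347·0.6217 = 279.3900 − 230.1168 = 49.2732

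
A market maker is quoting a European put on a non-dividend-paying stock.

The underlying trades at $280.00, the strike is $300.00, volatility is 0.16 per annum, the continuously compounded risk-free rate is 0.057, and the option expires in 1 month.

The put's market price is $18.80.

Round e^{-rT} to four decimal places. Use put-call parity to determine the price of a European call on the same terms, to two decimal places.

exp(−rT) = exp(−0.057·0.08333) = 0.9953
Put-call parity: C − P = S − K·e^(−rT) = 280 − 300·0.9953 = 280 − 298.5900 = -18.5900
C = P + (C − P) = 18.80 + (-18.5900) = 0.2100

$0.21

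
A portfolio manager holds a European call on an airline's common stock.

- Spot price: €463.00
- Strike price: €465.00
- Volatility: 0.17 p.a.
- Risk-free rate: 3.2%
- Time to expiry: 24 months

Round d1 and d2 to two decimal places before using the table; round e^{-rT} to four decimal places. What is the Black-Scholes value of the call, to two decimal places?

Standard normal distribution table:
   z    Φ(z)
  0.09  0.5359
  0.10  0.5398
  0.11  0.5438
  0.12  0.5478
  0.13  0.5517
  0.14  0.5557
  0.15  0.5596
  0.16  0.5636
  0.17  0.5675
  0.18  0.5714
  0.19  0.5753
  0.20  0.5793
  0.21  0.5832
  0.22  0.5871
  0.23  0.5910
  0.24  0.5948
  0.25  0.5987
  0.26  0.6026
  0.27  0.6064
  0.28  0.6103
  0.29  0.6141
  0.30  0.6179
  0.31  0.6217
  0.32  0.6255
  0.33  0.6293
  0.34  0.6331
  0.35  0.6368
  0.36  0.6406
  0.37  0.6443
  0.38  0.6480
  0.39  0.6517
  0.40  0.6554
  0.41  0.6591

€57.68

T = 2;  σ√T = 0.2404
ln(S/K) + (r + σ²/2)T = ln(463/465) + (0.032 + 0.17²/2)·2 = -0.0043 + 0.0929 = 0.0886
d₁ = 0.0886 / 0.2404 = 0.3685 ≈ 0.37
d₂ = d₁ − σ√T = 0.3685 − 0.2404 = 0.1281 ≈ 0.13
e^(−rT) = e^(−0.032·2) = 0.9380
N(d₁) = N(0.37) = 0.6443;  N(d₂) = N(0.13) = 0.5517
C = 463·0.6443 − 465·0.9380·0.5517 = 298.3109 − 240.6350 = 57.6759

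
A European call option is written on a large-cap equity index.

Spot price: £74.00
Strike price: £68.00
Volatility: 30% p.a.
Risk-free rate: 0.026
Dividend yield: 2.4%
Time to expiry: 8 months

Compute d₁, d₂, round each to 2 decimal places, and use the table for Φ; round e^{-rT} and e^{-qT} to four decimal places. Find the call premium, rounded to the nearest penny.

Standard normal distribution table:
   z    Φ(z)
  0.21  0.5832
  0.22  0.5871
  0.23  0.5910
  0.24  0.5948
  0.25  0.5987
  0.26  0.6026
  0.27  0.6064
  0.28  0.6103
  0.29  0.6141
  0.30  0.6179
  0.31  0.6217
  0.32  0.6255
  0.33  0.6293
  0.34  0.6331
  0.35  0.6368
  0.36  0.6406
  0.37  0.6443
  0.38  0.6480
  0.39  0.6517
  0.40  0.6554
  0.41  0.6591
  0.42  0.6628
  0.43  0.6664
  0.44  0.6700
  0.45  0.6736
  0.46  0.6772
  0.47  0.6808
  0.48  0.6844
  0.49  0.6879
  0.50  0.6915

σ√T = 0.3 × 0.8165 = 0.2449
d₁ = [ln(74/68) + (0.026 − 0.024 + ½·0.3²)·0.6667] / (σ√T) = (0.0846 + 0.0313) / 0.2449 = 0.4731 ⇒ 0.47
d₂ = 0.4731 − 0.2449 = 0.2282 ⇒ 0.23
exp(−qT) = exp(−0.024·0.6667) = 0.9841;  exp(−rT) = exp(−0.026·0.6667) = 0.9828
N(d₁) = N(0.47) = 0.6808;  N(d₂) = N(0.23) = 0.5910
C = 74·0.9841·0.6808 − 68·0.9828·0.5910 = 49.5782 − 39.4968 = 10.0814

£10.08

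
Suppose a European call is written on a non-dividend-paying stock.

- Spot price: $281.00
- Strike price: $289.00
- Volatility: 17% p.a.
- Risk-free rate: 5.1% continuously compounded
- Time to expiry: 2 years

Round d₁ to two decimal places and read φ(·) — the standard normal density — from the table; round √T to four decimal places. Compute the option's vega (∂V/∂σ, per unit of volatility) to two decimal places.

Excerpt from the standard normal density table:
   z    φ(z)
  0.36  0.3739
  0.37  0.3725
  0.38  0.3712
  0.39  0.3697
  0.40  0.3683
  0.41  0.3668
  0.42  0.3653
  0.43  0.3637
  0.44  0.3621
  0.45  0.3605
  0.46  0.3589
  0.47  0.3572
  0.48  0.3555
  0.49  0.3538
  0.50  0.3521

σ√T = 0.17 × 1.4142 = 0.2404
d₁ = [ln(281/289) + (0.051 + 0.17²/2)·2] / 0.2404 = [-0.0281 + 0.1309] / 0.2404 = 0.4277 → 0.43
√T = √2 = 1.4142
φ(d₁) = φ(0.43) = 0.3637
vega = S·φ(d₁)·√T = 281·0.3637·1.4142 = 144.5308

144.53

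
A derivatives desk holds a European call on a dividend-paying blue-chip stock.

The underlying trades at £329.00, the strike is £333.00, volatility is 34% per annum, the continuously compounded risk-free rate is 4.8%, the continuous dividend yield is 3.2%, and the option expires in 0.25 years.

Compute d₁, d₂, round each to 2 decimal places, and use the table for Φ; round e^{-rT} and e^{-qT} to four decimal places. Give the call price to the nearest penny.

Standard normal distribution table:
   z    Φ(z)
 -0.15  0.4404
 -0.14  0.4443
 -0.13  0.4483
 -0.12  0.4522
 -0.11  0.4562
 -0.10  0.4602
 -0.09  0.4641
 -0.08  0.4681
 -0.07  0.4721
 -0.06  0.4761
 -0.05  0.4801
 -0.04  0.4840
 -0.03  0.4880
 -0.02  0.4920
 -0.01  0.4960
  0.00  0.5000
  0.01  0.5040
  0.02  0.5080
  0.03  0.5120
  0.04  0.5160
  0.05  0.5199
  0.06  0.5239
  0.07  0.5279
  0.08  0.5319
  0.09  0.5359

£20.90

σ√T = 0.34 × 0.5000 = 0.1700
d₁ = [ln(329/333) + (0.048 − 0.032 + 0.34²/2)·0.25] / 0.1700 = [-0.0121 + 0.0185] / 0.1700 = 0.0374 → 0.04
d₂ = d₁ − σ√T = 0.0374 − 0.1700 = -0.1326 → -0.13
exp(−qT) = exp(−0.032·0.25) = 0.9920;  exp(−rT) = exp(−0.048·0.25) = 0.9881
N(d₁) = N(0.04) = 0.5160;  N(d₂) = N(-0.13) = 0.4483
C = 329·0.9920·0.5160 − 333·0.9881·0.4483 = 168.4059 − 147.5074 = 20.8985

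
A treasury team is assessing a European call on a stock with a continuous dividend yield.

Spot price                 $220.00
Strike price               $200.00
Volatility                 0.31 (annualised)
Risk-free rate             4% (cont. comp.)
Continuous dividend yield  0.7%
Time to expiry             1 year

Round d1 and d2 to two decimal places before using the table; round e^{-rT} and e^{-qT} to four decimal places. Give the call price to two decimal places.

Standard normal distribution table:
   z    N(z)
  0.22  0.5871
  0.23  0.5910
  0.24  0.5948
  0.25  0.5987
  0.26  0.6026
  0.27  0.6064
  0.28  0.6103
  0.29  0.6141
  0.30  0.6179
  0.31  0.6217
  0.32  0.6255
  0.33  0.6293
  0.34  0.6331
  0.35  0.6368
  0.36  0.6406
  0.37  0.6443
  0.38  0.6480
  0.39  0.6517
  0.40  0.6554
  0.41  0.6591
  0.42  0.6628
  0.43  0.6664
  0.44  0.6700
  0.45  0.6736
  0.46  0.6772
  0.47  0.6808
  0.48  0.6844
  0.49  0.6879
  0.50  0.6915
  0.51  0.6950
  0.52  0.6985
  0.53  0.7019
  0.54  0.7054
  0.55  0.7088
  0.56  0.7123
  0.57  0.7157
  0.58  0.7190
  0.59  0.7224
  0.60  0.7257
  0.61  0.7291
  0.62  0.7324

T = 1;  σ√T = 0.3100
d₁ = [ln(220/200) + (0.04 − 0.007 + ½·0.31²)·1] / (σ√T) = (0.0953 + 0.0811) / 0.3100 = 0.5689 ≈ 0.57
d₂ = 0.5689 − 0.3100 = 0.2589 ≈ 0.26
exp(−qT) = exp(−0.007·1) = 0.9930;  exp(−rT) = exp(−0.04·1) = 0.9608
N(d₁) = N(0.57) = 0.7157;  N(d₂) = N(0.26) = 0.6026
C = 220·0.9930·0.7157 − 200·0.9608·0.6026 = 156.3518 − 115.7956 = 40.5562

$40.56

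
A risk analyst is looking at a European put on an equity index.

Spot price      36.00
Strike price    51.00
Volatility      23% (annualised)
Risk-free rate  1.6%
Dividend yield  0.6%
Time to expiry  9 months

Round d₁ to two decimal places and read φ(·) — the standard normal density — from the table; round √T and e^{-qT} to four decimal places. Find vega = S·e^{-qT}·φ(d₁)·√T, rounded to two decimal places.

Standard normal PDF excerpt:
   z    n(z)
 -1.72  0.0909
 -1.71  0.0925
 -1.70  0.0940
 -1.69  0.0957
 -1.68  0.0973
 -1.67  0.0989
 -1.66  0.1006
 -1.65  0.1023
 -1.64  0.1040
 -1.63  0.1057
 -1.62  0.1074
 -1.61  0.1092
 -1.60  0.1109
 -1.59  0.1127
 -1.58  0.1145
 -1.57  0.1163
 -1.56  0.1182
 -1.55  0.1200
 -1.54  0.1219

3.39

T = 0.75;  σ√T = 0.1992
ln(S/K) + (r − q + σ²/2)T = ln(36/51) + (0.016 − 0.006 + 0.23²/2)·0.75 = -0.3483 + 0.0273 = -0.3210
d₁ = -0.3210 / 0.1992 = -1.6114 ≈ -1.61
√T = √0.75 = 0.8660
φ(d₁) = φ(-1.61) = 0.1092
e^(−qT) = e^(−0.006·0.75) = 0.9955
vega = S·e^(−qT)·φ(d₁)·√T = 36·0.9955·0.1092·0.8660 = 3.3891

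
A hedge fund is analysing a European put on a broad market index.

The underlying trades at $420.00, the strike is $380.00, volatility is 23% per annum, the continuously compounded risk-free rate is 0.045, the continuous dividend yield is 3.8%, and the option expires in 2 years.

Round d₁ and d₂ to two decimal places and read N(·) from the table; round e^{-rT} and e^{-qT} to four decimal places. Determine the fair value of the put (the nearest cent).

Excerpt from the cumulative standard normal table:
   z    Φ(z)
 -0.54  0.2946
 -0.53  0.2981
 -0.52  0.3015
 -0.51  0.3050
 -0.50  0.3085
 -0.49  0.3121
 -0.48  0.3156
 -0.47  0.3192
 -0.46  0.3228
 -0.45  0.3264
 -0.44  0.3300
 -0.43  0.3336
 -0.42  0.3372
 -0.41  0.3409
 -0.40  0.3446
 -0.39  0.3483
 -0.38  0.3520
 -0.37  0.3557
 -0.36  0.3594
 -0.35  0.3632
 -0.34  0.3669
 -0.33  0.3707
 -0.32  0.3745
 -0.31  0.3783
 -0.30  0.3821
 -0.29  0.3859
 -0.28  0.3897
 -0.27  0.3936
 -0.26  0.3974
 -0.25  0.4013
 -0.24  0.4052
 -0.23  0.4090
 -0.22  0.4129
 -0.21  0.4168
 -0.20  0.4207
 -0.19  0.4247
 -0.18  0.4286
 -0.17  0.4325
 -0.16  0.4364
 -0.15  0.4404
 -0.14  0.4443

σ√T = 0.23·√2 = 0.3253
d₁ = [ln(420/380) + (0.045 − 0.038 + ½·0.23²)·2] / (σ√T) = (0.1001 + 0.0669) / 0.3253 = 0.5134 ⇒ 0.51
d₂ = 0.5134 − 0.3253 = 0.1881 ⇒ 0.19
exp(−qT) = exp(−0.038·2) = 0.9268;  exp(−rT) = exp(−0.045·2) = 0.9139
P = 380·0.9139·N(-0.19) − 420·0.9268·N(-0.51) = 380·0.9139·0.4247 − 420·0.9268·0.3050 = 147.4907 − 118.7231 = 28.7676

$28.77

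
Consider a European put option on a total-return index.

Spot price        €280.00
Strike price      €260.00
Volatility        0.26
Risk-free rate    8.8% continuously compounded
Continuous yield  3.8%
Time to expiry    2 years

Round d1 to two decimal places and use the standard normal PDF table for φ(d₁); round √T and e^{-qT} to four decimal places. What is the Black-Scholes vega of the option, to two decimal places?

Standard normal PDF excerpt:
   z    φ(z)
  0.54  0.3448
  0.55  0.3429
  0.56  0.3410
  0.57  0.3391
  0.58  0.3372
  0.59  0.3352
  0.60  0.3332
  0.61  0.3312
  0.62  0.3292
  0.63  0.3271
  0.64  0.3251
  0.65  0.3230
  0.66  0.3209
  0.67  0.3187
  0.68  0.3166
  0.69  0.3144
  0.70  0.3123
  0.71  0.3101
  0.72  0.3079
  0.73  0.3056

117.77

σ√T = 0.26 × 1.4142 = 0.3677
d₁ = [ln(280/260) + (0.088 − 0.038 + ½·0.26²)·2] / (σ√T) = (0.0741 + 0.1676) / 0.3677 = 0.6574 ≈ 0.66
√T = √2 = 1.4142
φ(d₁) = φ(0.66) = 0.3209
e^(−qT) = e^(−0.038·2) = 0.9268
vega = S·e^(−qT)·φ(d₁)·√T = 280·0.9268·0.3209·1.4142 = 117.7673
(Vega is the same for a European call and put with the same parameters.)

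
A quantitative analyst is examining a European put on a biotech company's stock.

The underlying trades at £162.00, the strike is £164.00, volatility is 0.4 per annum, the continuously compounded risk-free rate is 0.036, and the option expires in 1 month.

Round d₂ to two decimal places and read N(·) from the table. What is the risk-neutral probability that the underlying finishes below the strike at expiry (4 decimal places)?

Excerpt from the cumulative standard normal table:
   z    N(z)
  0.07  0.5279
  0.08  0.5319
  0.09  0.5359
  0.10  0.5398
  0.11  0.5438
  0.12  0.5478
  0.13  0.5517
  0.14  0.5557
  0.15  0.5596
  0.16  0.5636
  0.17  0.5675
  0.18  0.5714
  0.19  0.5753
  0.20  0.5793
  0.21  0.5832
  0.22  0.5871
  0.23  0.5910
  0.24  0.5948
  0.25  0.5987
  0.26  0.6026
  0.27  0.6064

0.5557

T = 0.08333;  σ√T = 0.1155
ln(S/K) + (r + σ²/2)T = ln(162/164) + (0.036 + 0.4²/2)·0.08333 = -0.0123 + 0.0097 = -0.0026
d₁ = -0.0026 / 0.1155 = -0.0225 → -0.02
d₂ = d₁ − σ√T = -0.0225 − 0.1155 = -0.1380 → -0.14
Risk-neutral Pr[S_T < K] = N(−d₂) = N(0.14) = 0.5557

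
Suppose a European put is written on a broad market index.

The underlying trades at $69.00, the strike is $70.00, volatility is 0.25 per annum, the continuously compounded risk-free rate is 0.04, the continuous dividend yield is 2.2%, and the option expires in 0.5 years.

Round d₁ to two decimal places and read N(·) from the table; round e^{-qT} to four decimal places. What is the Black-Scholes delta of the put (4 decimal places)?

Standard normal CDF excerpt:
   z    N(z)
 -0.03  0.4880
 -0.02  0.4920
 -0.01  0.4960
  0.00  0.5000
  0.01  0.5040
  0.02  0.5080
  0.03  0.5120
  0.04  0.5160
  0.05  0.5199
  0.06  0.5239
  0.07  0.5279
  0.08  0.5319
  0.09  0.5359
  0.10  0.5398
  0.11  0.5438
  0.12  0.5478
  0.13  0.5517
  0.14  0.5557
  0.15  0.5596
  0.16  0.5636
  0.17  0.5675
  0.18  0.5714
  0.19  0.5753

-0.4709

σ√T = 0.25 × 0.7071 = 0.1768
d₁ = [ln(69/70) + (0.04 − 0.022 + 0.25²/2)·0.5] / 0.1768 = [-0.0144 + 0.0246] / 0.1768 = 0.0579 → 0.06
N(d₁) = N(0.06) = 0.5239
Δ_put = e^(−qT)·(N(d₁) − 1) = 0.9891·(0.5239 − 1) = -0.4709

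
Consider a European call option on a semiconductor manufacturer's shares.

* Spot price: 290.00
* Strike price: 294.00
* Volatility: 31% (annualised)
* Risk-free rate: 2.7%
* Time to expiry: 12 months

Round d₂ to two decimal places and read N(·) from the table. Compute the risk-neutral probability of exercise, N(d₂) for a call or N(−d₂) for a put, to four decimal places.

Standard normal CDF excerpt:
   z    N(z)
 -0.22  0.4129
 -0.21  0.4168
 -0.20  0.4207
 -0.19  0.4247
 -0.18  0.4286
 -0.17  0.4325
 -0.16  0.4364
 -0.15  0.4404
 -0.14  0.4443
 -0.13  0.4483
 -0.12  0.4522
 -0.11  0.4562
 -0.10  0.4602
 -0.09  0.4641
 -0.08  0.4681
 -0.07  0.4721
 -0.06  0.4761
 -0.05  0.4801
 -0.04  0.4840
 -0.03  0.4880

σ√T = 0.31·√1 = 0.3100
d₁ = [ln(290/294) + (0.027 + 0.31²/2)·1] / 0.3100 = [-0.0137 + 0.0751] / 0.3100 = 0.1979 ⇒ 0.20
d₂ = d₁ − σ√T = 0.1979 − 0.3100 = -0.1121 ⇒ -0.11
Risk-neutral Pr[S_T > K] = N(d₂) = N(-0.11) = 0.4562

0.4562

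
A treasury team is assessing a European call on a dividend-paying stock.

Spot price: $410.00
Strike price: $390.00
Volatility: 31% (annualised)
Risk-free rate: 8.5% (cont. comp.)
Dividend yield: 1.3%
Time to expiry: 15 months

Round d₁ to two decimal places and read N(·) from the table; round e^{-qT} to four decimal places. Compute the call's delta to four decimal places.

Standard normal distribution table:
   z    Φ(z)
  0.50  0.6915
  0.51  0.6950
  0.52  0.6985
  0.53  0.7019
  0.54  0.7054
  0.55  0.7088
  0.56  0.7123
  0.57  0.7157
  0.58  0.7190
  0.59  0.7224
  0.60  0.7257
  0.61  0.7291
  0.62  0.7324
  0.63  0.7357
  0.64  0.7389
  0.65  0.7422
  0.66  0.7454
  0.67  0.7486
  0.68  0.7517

0.7074

σ√T = 0.31 × 1.1180 = 0.3466
d₁ = [ln(410/390) + (0.085 − 0.013 + 0.31²/2)·1.25] / 0.3466 = [0.0500 + 0.1501] / 0.3466 = 0.5773 ≈ 0.58
N(d₁) = N(0.58) = 0.7190
Δ_call = exp(−qT)·N(d₁) = 0.9839·0.7190 = 0.7074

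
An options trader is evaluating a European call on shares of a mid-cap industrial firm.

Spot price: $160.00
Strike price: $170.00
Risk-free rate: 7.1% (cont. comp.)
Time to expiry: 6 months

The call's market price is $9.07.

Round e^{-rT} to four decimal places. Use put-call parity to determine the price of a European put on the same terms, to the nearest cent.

$13.14

e^(−rT) = e^(−0.071·0.5) = 0.9651
Put-call parity: C − P = S − K·e^(−rT) = 160 − 170·0.9651 = 160 − 164.0670 = -4.0670
P = C − (C − P) = 9.07 − (-4.0670) = 13.1370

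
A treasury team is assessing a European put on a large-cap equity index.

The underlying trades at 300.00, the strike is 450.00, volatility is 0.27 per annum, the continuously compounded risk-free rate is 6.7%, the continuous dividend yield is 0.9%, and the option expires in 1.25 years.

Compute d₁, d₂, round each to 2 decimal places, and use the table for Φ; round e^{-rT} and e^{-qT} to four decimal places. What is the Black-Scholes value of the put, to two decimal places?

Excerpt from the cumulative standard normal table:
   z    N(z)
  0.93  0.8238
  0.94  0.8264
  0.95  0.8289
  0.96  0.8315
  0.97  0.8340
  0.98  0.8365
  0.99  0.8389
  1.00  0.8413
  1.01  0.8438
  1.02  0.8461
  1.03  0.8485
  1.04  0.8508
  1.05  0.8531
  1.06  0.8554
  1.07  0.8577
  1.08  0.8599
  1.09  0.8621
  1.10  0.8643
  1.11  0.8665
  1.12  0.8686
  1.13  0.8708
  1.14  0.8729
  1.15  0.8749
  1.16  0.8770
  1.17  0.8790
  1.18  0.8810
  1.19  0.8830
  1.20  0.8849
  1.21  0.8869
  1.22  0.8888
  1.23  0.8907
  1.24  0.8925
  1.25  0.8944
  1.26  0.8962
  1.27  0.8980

T = 1.25;  σ√T = 0.3019
d₁ = [ln(300/450) + (0.067 − 0.009 + 0.27²/2)·1.25] / 0.3019 = [-0.4055 + 0.1181] / 0.3019 = -0.9521 → -0.95
d₂ = d₁ − σ√T = -0.9521 − 0.3019 = -1.2539 → -1.25
e^(−qT) = e^(−0.009·1.25) = 0.9888;  e^(−rT) = e^(−0.067·1.25) = 0.9197
N(−d₂) = N(1.25) = 0.8944;  N(−d₁) = N(0.95) = 0.8289
P = 450·0.9197·0.8944 − 300·0.9888·0.8289 = 370.1609 − 245.8849 = 124.2760

124.28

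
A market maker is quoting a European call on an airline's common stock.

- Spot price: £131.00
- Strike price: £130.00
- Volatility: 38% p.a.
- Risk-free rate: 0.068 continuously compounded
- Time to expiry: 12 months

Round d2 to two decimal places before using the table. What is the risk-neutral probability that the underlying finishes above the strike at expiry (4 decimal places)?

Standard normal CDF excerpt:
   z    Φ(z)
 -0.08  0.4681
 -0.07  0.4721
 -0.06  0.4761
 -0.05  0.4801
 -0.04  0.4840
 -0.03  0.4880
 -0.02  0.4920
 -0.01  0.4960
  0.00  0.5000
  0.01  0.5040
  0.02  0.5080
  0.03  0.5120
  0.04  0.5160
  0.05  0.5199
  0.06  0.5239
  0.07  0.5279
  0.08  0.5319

0.5040

σ√T = 0.38 × 1.0000 = 0.3800
d₁ = [ln(131/130) + (0.068 + 0.38²/2)·1] / 0.3800 = [0.0077 + 0.1402] / 0.3800 = 0.3891 ⇒ 0.39
d₂ = d₁ − σ√T = 0.3891 − 0.3800 = 0.0091 ⇒ 0.01
Risk-neutral Pr[S_T > K] = N(d₂) = N(0.01) = 0.5040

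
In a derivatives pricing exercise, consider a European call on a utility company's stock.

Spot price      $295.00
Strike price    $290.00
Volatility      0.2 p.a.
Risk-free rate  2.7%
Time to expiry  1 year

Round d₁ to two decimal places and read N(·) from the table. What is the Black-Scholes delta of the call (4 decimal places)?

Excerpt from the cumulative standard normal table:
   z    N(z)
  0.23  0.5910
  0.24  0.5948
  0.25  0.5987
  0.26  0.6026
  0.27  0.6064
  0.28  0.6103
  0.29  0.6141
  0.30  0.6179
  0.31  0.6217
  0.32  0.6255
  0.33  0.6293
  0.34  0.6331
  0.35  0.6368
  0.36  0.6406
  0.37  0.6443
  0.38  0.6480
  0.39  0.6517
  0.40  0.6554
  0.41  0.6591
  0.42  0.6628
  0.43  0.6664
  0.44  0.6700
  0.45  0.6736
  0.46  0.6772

0.6255

σ√T = 0.2·√1 = 0.2000
d₁ = [ln(295/290) + (0.027 + ½·0.2²)·1] / (σ√T) = (0.0171 + 0.0470) / 0.2000 = 0.3205 which rounds to 0.32
N(d₁) = N(0.32) = 0.6255
Δ_call = N(d₁) = 0.6255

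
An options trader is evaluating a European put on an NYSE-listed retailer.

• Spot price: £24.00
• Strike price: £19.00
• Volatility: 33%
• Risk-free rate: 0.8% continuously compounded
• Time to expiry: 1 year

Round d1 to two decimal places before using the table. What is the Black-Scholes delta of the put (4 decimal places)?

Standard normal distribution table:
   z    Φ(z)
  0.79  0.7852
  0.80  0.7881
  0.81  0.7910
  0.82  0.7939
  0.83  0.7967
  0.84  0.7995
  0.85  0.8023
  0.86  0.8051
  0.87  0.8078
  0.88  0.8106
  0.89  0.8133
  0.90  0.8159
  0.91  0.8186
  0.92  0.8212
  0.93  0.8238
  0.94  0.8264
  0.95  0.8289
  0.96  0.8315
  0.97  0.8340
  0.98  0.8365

-0.1841

T = 1;  σ√T = 0.3300
d₁ = [ln(24/19) + (0.008 + ½·0.33²)·1] / (σ√T) = (0.2336 + 0.0625) / 0.3300 = 0.8972 → 0.90
N(d₁) = N(0.90) = 0.8159
Δ_put = N(d₁) − 1 = 0.8159 − 1 = -0.1841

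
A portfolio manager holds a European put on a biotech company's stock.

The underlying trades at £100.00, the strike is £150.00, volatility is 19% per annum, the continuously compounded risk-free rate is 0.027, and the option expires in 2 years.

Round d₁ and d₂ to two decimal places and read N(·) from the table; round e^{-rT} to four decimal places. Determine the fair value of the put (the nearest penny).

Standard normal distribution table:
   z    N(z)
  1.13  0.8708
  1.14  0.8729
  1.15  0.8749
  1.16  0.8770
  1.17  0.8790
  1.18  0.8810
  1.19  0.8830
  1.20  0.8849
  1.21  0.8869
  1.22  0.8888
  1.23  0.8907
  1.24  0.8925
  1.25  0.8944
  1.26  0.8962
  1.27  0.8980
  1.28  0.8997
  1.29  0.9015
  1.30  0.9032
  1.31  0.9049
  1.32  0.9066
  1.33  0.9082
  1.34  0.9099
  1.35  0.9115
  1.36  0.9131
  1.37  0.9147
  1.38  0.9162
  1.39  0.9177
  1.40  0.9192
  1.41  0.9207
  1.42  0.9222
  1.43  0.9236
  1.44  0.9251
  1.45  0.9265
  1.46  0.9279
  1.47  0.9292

σ√T = 0.19·√2 = 0.2687
d₁ = [ln(100/150) + (0.027 + ½·0.19²)·2] / (σ√T) = (-0.4055 + 0.0901) / 0.2687 = -1.1737 → -1.17
d₂ = -1.1737 − 0.2687 = -1.4424 → -1.44
e^(−rT) = e^(−0.027·2) = 0.9474
N(−d₂) = N(1.44) = 0.9251;  N(−d₁) = N(1.17) = 0.8790
P = 150·0.9474·0.9251 − 100·0.8790 = 131.4660 − 87.9000 = 43.5660

£43.57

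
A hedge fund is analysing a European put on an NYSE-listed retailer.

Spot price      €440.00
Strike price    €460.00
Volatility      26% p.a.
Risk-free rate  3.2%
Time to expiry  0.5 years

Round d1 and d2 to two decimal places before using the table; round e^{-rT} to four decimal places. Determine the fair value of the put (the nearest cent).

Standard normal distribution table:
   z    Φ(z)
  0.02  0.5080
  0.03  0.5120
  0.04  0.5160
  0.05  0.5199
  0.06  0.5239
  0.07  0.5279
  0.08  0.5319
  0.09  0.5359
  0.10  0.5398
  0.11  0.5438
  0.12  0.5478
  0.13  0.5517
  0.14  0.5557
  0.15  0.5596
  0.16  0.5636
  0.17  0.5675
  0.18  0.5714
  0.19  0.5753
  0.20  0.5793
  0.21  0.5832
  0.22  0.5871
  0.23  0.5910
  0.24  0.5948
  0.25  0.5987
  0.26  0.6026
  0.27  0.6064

€40.51

T = 0.5;  σ√T = 0.1838
d₁ = [ln(440/460) + (0.032 + ½·0.26²)·0.5] / (σ√T) = (-0.0445 + 0.0329) / 0.1838 = -0.0628 ≈ -0.06
d₂ = -0.0628 − 0.1838 = -0.2467 ≈ -0.25
e^(−rT) = e^(−0.032·0.5) = 0.9841
N(−d₂) = N(0.25) = 0.5987;  N(−d₁) = N(0.06) = 0.5239
P = 460·0.9841·0.5987 − 440·0.5239 = 271.0231 − 230.5160 = 40.5071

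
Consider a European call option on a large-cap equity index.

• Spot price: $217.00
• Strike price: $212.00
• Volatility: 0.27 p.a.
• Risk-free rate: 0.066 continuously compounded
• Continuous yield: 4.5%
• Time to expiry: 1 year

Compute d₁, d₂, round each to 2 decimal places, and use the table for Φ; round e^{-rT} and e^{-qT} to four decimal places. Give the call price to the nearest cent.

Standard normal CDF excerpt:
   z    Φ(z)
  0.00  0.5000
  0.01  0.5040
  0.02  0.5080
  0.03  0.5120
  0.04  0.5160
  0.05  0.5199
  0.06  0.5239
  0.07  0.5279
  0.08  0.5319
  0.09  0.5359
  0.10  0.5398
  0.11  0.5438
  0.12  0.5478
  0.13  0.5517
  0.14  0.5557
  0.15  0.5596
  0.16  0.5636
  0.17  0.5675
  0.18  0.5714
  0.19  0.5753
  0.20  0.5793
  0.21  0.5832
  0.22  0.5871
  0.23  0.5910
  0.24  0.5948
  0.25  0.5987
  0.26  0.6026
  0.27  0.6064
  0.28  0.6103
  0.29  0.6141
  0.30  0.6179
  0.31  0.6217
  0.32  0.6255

$26.58

σ√T = 0.27 × 1.0000 = 0.2700
d₁ = [ln(217/212) + (0.066 − 0.045 + 0.27²/2)·1] / 0.2700 = [0.0233 + 0.0575] / 0.2700 = 0.2991 ⇒ 0.30
d₂ = d₁ − σ√T = 0.2991 − 0.2700 = 0.0291 ⇒ 0.03
e^(−qT) = e^(−0.045·1) = 0.9560;  e^(−rT) = e^(−0.066·1) = 0.9361
C = 217·0.9560·N(0.30) − 212·0.9361·N(0.03) = 217·0.9560·0.6179 − 212·0.9361·0.5120 = 128.1846 − 101.6080 = 26.5766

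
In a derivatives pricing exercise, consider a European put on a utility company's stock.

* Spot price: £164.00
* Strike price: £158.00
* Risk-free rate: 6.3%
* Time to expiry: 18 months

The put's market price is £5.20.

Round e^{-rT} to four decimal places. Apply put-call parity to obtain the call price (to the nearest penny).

exp(−rT) = exp(−0.063·1.5) = 0.9098
Put-call parity: C − P = S − K·e^(−rT) = 164 − 158·0.9098 = 164 − 143.7484 = 20.2516
C = P + (C − P) = 5.20 + (20.2516) = 25.4516

£25.45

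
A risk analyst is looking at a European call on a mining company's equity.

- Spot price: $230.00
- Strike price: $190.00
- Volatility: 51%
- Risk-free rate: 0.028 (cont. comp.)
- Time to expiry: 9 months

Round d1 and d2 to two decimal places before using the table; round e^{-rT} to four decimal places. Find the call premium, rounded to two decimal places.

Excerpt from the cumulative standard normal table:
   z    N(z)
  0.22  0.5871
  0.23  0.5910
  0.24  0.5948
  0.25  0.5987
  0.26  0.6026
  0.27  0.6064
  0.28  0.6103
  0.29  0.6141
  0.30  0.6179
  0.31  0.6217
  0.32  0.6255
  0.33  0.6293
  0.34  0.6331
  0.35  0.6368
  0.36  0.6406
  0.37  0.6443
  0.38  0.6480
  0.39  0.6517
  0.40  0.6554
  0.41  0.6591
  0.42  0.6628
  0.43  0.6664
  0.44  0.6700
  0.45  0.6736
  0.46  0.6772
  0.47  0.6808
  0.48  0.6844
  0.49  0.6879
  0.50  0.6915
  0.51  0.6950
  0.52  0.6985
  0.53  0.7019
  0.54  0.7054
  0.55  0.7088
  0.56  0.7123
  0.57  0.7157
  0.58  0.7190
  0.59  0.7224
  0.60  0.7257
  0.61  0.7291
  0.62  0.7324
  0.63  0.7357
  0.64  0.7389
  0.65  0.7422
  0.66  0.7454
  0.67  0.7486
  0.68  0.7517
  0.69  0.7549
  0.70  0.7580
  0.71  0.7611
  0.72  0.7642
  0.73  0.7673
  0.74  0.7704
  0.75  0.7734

σ√T = 0.51 × 0.8660 = 0.4417
d₁ = [ln(230/190) + (0.028 + 0.51²/2)·0.75] / 0.4417 = [0.1911 + 0.1185] / 0.4417 = 0.7010 ⇒ 0.70
d₂ = d₁ − σ√T = 0.7010 − 0.4417 = 0.2593 ⇒ 0.26
exp(−rT) = exp(−0.028·0.75) = 0.9792
N(d₁) = N(0.70) = 0.7580;  N(d₂) = N(0.26) = 0.6026
C = 230·0.7580 − 190·0.9792·0.6026 = 174.3400 − 112.1125 = 62.2275

$62.23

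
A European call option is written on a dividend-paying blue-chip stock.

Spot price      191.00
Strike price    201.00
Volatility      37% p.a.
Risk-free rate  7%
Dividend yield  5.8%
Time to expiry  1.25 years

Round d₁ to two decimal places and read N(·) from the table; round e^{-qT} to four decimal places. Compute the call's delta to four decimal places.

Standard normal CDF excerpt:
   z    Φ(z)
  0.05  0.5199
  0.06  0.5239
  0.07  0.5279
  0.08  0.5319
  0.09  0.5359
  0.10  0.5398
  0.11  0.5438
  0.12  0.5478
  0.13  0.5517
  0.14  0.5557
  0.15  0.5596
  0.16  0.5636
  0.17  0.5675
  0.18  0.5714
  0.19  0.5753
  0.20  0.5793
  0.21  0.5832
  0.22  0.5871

0.5095

σ√T = 0.37 × 1.1180 = 0.4137
d₁ = [ln(191/201) + (0.07 − 0.058 + 0.37²/2)·1.25] / 0.4137 = [-0.0510 + 0.1006] / 0.4137 = 0.1197 ⇒ 0.12
N(d₁) = N(0.12) = 0.5478
Δ_call = exp(−qT)·N(d₁) = 0.9301·0.5478 = 0.5095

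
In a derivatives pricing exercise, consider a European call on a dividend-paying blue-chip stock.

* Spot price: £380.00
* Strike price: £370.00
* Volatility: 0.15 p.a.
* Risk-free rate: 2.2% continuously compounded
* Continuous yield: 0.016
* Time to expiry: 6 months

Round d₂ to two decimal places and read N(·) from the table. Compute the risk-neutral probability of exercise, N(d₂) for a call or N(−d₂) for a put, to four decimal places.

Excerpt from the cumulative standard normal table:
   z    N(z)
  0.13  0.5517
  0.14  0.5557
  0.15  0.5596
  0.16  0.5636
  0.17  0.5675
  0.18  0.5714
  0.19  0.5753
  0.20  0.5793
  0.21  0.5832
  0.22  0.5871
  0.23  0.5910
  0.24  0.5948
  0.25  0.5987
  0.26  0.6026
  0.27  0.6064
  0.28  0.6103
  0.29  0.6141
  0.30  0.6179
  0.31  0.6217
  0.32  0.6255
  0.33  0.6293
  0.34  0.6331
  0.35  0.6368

T = 0.5;  σ√T = 0.1061
d₁ = [ln(380/370) + (0.022 − 0.016 + 0.15²/2)·0.5] / 0.1061 = [0.0267 + 0.0086] / 0.1061 = 0.3327 → 0.33
d₂ = d₁ − σ√T = 0.3327 − 0.1061 = 0.2267 → 0.23
Risk-neutral Pr[S_T > K] = N(d₂) = N(0.23) = 0.5910

0.5910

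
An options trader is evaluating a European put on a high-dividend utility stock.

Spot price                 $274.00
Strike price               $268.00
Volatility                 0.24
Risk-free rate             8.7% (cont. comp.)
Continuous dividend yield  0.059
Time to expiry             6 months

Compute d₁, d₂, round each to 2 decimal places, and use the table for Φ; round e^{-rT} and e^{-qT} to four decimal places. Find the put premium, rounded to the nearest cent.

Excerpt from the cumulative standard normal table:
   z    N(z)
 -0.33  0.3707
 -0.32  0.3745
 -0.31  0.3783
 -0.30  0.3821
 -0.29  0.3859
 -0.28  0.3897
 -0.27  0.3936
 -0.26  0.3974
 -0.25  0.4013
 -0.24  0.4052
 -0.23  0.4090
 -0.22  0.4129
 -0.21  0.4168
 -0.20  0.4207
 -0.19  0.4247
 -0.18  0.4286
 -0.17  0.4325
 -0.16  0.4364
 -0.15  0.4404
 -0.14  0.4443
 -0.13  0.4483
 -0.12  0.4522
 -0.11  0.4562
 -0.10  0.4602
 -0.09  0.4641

$13.38

σ√T = 0.24·√0.5 = 0.1697
d₁ = [ln(274/268) + (0.087 − 0.059 + 0.24²/2)·0.5] / 0.1697 = [0.0221 + 0.0284] / 0.1697 = 0.2978 which rounds to 0.30
d₂ = d₁ − σ√T = 0.2978 − 0.1697 = 0.1281 which rounds to 0.13
e^(−qT) = e^(−0.059·0.5) = 0.9709;  e^(−rT) = e^(−0.087·0.5) = 0.9574
P = 268·0.9574·N(-0.13) − 274·0.9709·N(-0.30) = 268·0.9574·0.4483 − 274·0.9709·0.3821 = 115.0262 − 101.6488 = 13.3775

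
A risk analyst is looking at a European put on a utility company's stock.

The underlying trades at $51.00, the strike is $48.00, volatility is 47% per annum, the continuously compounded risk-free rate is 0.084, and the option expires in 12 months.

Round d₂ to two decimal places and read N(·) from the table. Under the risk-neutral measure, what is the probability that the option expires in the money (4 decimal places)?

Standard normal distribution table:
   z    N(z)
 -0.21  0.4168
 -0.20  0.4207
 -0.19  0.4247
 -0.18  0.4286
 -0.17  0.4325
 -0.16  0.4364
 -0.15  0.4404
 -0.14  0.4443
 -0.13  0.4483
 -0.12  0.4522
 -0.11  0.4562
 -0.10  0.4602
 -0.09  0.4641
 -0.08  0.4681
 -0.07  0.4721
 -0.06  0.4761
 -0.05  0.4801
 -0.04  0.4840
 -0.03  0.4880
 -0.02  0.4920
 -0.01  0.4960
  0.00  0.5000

σ√T = 0.47 × 1.0000 = 0.4700
d₁ = [ln(51/48) + (0.084 + 0.47²/2)·1] / 0.4700 = [0.0606 + 0.1945] / 0.4700 = 0.5427 ⇒ 0.54
d₂ = d₁ − σ√T = 0.5427 − 0.4700 = 0.0727 ⇒ 0.07
Pr(exercise) under Q = N(−d₂) = N(-0.07) = 0.4721

0.4721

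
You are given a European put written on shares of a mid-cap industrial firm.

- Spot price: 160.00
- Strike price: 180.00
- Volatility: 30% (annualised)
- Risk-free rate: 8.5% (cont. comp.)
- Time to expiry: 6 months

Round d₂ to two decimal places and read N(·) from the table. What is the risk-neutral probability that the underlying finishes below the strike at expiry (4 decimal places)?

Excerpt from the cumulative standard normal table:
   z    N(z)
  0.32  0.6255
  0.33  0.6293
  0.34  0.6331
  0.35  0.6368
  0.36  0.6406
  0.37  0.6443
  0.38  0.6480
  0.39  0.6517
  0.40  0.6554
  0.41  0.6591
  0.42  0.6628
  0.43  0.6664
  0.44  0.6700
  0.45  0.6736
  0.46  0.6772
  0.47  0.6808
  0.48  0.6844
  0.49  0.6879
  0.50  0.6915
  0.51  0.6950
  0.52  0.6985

0.6772

σ√T = 0.3·√0.5 = 0.2121
d₁ = [ln(160/180) + (0.085 + ½·0.3²)·0.5] / (σ√T) = (-0.1178 + 0.0650) / 0.2121 = -0.2488 → -0.25
d₂ = -0.2488 − 0.2121 = -0.4610 → -0.46
Risk-neutral Pr[S_T < K] = N(−d₂) = N(0.46) = 0.6772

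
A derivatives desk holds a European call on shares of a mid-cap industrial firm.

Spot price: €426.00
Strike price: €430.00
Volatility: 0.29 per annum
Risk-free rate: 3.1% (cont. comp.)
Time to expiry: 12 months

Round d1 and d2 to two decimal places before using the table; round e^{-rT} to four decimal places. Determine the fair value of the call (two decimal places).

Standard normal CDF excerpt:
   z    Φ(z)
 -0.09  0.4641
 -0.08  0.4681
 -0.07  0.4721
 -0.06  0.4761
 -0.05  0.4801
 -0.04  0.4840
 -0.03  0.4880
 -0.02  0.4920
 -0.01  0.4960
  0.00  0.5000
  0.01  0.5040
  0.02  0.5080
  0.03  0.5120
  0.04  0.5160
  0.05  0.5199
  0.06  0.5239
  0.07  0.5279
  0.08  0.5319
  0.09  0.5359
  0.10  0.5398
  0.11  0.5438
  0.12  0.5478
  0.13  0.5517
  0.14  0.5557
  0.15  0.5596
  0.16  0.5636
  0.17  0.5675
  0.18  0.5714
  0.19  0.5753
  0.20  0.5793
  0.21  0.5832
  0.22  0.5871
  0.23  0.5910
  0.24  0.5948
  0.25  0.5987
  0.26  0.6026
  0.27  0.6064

€53.29

σ√T = 0.29 × 1.0000 = 0.2900
d₁ = [ln(426/430) + (0.031 + ½·0.29²)·1] / (σ√T) = (-0.0093 + 0.0731) / 0.2900 = 0.2197 ⇒ 0.22
d₂ = 0.2197 − 0.2900 = -0.0703 ⇒ -0.07
e^(−rT) = e^(−0.031·1) = 0.9695
C = 426·N(0.22) − 430·0.9695·N(-0.07) = 426·0.5871 − 430·0.9695·0.4721 = 250.1046 − 196.8114 = 53.2932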